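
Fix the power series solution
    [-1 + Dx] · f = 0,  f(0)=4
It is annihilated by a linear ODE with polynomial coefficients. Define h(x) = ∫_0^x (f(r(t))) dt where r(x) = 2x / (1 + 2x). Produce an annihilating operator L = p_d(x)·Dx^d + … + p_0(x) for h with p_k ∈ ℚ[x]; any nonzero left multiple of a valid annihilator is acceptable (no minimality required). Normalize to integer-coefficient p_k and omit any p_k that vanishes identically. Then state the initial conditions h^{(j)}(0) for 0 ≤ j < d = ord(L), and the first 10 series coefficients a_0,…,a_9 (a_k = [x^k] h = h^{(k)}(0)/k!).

L = -2·Dx + (1 + 4·x + 4·x^2)·Dx^2  (order 2).
h: a_k = 0, 4, 4, -8/3, 4/3, 8/15, -152/45, 2416/315, -4364/315, 62728/2835, …
ICs: h(0) = 0, h′(0) = 4.

f: a_k = 4, 4, 2, 2/3, 1/6, 1/30, 1/180, 1/1260, 1/10080, 1/90720, …
Substitute x→r, Dx→(1/r')Dx; clear ⇒ L₀.
∫: right-multiply L₀ by Dx.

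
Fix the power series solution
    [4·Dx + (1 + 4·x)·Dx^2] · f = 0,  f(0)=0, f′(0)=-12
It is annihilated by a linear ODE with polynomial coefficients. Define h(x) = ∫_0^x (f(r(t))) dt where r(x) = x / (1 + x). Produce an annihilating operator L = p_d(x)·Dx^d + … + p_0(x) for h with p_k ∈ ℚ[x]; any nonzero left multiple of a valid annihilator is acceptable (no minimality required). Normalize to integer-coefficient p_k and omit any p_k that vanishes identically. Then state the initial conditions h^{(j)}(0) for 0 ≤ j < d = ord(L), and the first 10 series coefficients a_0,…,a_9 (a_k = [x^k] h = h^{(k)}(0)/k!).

L = (6 + 10·x)·Dx^2 + (1 + 6·x + 5·x^2)·Dx^3  (order 3).
h: a_k = 0, 0, -6, 12, -31, 468/5, -1562/5, 1116, -58593/14, 16276, …
ICs: h(0) = 0, h′(0) = 0, h′′(0) = -12.

f: a_k = 0, -12, 24, -64, 192, -3072/5, 2048, -49152/7, 24576, -262144/3, …
Substitute x→r, Dx→(1/r')Dx; clear ⇒ L₀.
Integrate: L := L₀·Dx.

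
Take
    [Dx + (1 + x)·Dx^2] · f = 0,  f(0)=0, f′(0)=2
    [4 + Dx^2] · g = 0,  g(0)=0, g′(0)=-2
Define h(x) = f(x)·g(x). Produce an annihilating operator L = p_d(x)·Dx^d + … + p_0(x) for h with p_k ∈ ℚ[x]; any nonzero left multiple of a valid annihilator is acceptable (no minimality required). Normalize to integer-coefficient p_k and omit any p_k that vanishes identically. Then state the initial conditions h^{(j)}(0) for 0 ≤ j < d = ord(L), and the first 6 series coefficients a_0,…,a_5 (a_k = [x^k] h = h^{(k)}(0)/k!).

L = (168 + 864·x + 1456·x^2 + 1024·x^3 + 256·x^4) + (112 + 368·x + 384·x^2 + 128·x^3)·Dx + (102 + 464·x + 744·x^2 + 512·x^3 + 128·x^4)·Dx^2 + (28 + 92·x + 96·x^2 + 32·x^3)·Dx^3 + (15 + 62·x + 95·x^2 + 64·x^3 + 16·x^4)·Dx^4  (order 4).
h: a_k = 0, 0, -4, 2, 4/3, -1/3, …
ICs: h(0) = 0, h′(0) = 0, h′′(0) = -8, h′′′(0) = 12.

f: a_k = 0, 2, -1, 2/3, -1/2, 2/5, …
g: a_k = 0, -2, 0, 4/3, 0, -4/15, …
L₀ := L_f ⊗_s L_g (sym. prod.), ord ≤ 4.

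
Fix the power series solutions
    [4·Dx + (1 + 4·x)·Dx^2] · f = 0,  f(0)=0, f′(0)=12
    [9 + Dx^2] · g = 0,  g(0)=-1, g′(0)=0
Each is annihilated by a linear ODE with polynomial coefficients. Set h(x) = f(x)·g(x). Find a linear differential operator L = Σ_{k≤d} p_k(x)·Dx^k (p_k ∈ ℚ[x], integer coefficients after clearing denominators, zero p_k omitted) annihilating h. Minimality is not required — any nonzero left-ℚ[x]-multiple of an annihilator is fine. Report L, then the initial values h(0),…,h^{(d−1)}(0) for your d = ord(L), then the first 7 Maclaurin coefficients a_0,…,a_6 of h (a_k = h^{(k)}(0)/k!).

L = (-2043 - 1296·x + 44064·x^2 + 186624·x^3 + 186624·x^4) + (72 + 5472·x + 31104·x^2 + 41472·x^3)·Dx + (-182 + 864·x + 12096·x^2 + 41472·x^3 + 41472·x^4)·Dx^2 + (8 + 608·x + 3456·x^2 + 4608·x^3)·Dx^3 + (5 + 112·x + 800·x^2 + 2304·x^3 + 2304·x^4)·Dx^4  (order 4).
h: a_k = 0, -12, 24, -10, 84, -3669/10, 1265, …
ICs: h(0) = 0, h′(0) = -12, h′′(0) = 48, h′′′(0) = -60.

f: a_k = 0, 12, -24, 64, -192, 3072/5, -2048, …
g: a_k = -1, 0, 9/2, 0, -27/8, 0, 81/80, …
h₀=f·g: eliminate ⇒ L₀, order ≤ 2·2.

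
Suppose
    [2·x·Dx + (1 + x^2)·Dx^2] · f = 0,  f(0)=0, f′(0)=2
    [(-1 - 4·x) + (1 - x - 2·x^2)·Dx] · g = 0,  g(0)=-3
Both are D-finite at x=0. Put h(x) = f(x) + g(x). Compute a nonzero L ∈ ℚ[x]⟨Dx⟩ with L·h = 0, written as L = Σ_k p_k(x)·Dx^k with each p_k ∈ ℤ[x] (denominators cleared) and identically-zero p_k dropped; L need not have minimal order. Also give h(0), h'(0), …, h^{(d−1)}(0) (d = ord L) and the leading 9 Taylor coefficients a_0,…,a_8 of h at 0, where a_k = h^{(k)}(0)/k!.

f: a_k = 0, 2, 0, -2/3, 0, 2/5, 0, -2/7, 0, …
g: a_k = -3, -3, -9, -15, -33, -63, -129, -255, -513, …
f+g: L₀ = lclm(L_f,L_g), ord ≤ 2+1.
L = (6 - 24·x - 162·x^2 - 240·x^3 - 384·x^4 - 48·x^6)·Dx + (-16 - 74·x - 88·x^2 - 226·x^3 - 212·x^4 - 304·x^5 - 12·x^6 - 48·x^7)·Dx^2 + (3 + 4·x + 8·x^2 - 28·x^3 - 27·x^4 - 36·x^5 - 40·x^6 - 4·x^7 - 8·x^8)·Dx^3  (order 3).
h: a_k = -3, -1, -9, -47/3, -33, -313/5, -129, -1787/7, -513, …
ICs: h(0) = -3, h′(0) = -1, h′′(0) = -18.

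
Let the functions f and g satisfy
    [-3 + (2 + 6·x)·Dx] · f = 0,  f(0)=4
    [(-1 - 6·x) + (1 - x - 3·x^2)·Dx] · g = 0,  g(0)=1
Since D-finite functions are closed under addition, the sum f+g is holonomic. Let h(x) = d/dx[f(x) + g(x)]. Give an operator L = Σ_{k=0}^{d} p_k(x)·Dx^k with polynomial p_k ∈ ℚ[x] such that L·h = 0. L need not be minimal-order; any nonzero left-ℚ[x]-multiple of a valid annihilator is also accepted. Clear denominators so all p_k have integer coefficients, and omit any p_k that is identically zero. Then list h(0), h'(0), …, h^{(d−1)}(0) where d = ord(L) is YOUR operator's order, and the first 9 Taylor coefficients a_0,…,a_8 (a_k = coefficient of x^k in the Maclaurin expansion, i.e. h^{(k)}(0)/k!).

f: a_k = 4, 6, -9/2, 27/4, -405/32, 1701/64, -15309/256, 72171/512, -2814669/8192, …
g: a_k = 1, 1, 4, 7, 19, 40, 97, 217, 508, …
Weyl lclm of L_f,L_g ⇒ L₀ (ord ≤ 2).
Differentiate: ansatz ord ≤ ord L₀ ⇒ L.
L = (-468 - 2754·x - 7452·x^2 - 6804·x^3 - 7290·x^4) + (-141 - 2052·x - 10179·x^2 - 21384·x^3 - 26001·x^4 - 21870·x^5)·Dx + (38 + 274·x + 546·x^2 - 234·x^3 - 2970·x^4 - 6642·x^5 - 4860·x^6)·Dx^2  (order 2).
h: a_k = 7, -1, 165/4, 203/8, 21305/64, 28569/128, 1282925/512, 1346867/1024, 297561609/16384, …
ICs: h(0) = 7, h′(0) = -1.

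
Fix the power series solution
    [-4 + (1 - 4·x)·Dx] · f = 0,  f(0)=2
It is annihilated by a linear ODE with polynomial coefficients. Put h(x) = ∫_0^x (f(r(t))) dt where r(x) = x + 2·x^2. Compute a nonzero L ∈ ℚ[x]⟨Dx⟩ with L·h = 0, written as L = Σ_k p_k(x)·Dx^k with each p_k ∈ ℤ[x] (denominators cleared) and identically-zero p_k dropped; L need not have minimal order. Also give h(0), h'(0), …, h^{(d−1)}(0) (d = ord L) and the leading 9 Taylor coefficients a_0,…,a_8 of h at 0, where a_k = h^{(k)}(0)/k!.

f: a_k = 2, 8, 32, 128, 512, 2048, 8192, 32768, 131072, …
h₀=f(r): pull back L_f along r ⇒ L₀.
Integrate: L := L₀·Dx.
L = (4 + 16·x)·Dx + (-1 + 4·x + 8·x^2)·Dx^2  (order 2).
h: a_k = 0, 2, 4, 16, 64, 1408/5, 1280, 41984/7, 28672, …
ICs: h(0) = 0, h′(0) = 2.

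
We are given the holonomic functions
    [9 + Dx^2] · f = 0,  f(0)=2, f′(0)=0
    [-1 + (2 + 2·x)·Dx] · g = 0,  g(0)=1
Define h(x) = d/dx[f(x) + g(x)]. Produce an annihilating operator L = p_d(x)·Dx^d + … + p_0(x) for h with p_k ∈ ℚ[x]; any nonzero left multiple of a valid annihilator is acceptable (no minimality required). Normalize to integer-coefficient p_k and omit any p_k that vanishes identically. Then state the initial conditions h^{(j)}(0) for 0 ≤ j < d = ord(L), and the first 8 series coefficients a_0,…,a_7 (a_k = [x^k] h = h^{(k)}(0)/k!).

L = (-153 - 216·x - 108·x^2) + (-234 - 666·x - 648·x^2 - 216·x^3)·Dx + (-17 - 24·x - 12·x^2)·Dx^2 + (-26 - 74·x - 72·x^2 - 24·x^3)·Dx^3  (order 3).
h: a_k = 1/2, -73/4, 3/16, 859/32, 35/256, -31419/2560, 231/2048, 358233/143360, …
ICs: h(0) = 1/2, h′(0) = -73/4, h′′(0) = 3/8.

f: a_k = 2, 0, -9, 0, 27/4, 0, -81/40, 0, …
g: a_k = 1, 1/2, -1/8, 1/16, -5/128, 7/256, -21/1024, 33/2048, …
f+g: L₀ = lclm(L_f,L_g), ord ≤ 2+1.
h₀' ⇒ L via d/dx closure of L₀.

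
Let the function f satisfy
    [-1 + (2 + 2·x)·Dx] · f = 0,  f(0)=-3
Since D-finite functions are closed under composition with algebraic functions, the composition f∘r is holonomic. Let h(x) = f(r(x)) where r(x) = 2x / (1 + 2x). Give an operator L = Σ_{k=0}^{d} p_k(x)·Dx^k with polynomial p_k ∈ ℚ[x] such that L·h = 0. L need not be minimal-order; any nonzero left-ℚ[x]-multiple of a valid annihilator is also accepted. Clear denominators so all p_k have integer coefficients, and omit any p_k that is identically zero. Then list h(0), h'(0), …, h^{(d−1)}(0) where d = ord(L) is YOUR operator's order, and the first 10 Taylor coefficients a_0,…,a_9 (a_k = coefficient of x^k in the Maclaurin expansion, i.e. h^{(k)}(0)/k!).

f: a_k = -3, -3/2, 3/8, -3/16, 15/128, -21/256, 63/1024, -99/2048, 1287/32768, -2145/65536, …
Substitute x→r, Dx→(1/r')Dx; clear ⇒ L₀.
L = -1 + (1 + 6·x + 8·x^2)·Dx  (order 1).
h: a_k = -3, -3, 15/2, -39/2, 423/8, -1197/8, 7059/16, -21615/16, 547383/128, -1782609/128, …
ICs: h(0) = -3.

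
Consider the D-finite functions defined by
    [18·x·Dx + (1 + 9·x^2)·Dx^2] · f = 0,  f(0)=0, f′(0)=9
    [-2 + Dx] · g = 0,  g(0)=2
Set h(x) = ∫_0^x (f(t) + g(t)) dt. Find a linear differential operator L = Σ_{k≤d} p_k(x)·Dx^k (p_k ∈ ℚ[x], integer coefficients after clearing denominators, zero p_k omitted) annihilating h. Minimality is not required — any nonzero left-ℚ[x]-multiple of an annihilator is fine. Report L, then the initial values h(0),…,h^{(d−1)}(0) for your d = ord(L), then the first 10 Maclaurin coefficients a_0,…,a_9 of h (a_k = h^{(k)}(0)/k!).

f: a_k = 0, 9, 0, -27, 0, 729/5, 0, -6561/7, 0, 6561, …
g: a_k = 2, 4, 4, 8/3, 4/3, 8/15, 8/45, 16/315, 4/315, 8/2835, …
f+g: L₀ = lclm(L_f,L_g), ord ≤ 2+1.
h=∫h₀ ⇒ L = L₀·Dx.
L = (18 - 36·x - 486·x^2 - 324·x^3)·Dx^2 + (-11 + 207·x^2 - 162·x^4)·Dx^3 + (1 + 9·x + 18·x^2 + 81·x^3 + 81·x^4)·Dx^4  (order 4).
h: a_k = 0, 2, 13/2, 4/3, -73/12, 4/15, 439/18, 8/315, -295229/2520, 4/2835, …
ICs: h(0) = 0, h′(0) = 2, h′′(0) = 13, h′′′(0) = 8.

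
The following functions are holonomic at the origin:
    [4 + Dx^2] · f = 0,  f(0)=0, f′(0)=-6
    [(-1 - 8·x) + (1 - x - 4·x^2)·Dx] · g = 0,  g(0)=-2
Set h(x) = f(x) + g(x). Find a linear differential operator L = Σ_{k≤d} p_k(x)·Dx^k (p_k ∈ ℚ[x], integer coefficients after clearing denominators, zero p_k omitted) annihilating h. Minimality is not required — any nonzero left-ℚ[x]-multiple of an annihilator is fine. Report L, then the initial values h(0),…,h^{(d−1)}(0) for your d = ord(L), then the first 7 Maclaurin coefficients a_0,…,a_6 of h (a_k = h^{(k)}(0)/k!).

f: a_k = 0, -6, 0, 4, 0, -4/5, 0, …
g: a_k = -2, -2, -10, -18, -58, -130, -362, …
L₀ := lclm(L_f,L_g); ord L₀ ≤ 2+1.
L = (-116 - 1008·x - 968·x^2 - 2688·x^3 - 640·x^4 - 1024·x^5) + (28 + 4·x - 8·x^2 - 200·x^3 - 480·x^4 - 384·x^5 - 512·x^6)·Dx + (-29 - 252·x - 242·x^2 - 672·x^3 - 160·x^4 - 256·x^5)·Dx^2 + (7 + x - 2·x^2 - 50·x^3 - 120·x^4 - 96·x^5 - 128·x^6)·Dx^3  (order 3).
h: a_k = -2, -8, -10, -14, -58, -654/5, -362, …
ICs: h(0) = -2, h′(0) = -8, h′′(0) = -20.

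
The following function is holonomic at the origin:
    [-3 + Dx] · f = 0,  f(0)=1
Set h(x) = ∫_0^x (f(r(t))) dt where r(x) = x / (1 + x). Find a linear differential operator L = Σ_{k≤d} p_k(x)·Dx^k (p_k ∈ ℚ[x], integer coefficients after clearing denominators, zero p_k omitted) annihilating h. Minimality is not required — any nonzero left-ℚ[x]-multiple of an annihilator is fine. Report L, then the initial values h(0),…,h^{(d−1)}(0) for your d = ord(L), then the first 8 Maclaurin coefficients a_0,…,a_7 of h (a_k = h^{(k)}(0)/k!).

L = -3·Dx + (1 + 2·x + x^2)·Dx^2  (order 2).
h: a_k = 0, 1, 3/2, 1/2, -3/8, 3/40, 7/80, -69/560, …
ICs: h(0) = 0, h′(0) = 1.

f: a_k = 1, 3, 9/2, 9/2, 27/8, 81/40, 81/80, 243/560, …
L₀ from L_f via x↦r, Dx↦r'^{-1}Dx.
h=∫h₀ ⇒ L = L₀·Dx.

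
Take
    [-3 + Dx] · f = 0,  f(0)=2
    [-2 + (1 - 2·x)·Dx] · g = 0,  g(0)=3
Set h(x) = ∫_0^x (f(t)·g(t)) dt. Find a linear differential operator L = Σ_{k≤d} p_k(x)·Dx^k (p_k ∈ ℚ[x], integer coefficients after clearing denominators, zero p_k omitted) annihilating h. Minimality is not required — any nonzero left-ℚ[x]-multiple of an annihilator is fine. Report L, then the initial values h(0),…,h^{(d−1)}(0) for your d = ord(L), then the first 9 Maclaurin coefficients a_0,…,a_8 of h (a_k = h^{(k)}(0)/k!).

L = (5 - 6·x)·Dx + (-1 + 2·x)·Dx^2  (order 2).
h: a_k = 0, 6, 15, 29, 201/4, 1689/20, 5711/40, 1965/8, 963579/2240, …
ICs: h(0) = 0, h′(0) = 6.

f: a_k = 2, 6, 9, 9, 27/4, 81/20, 81/40, 243/280, 729/2240, …
g: a_k = 3, 6, 12, 24, 48, 96, 192, 384, 768, …
Product ⇒ symmetric product L₀, ord ≤ 1.
Integrate: L := L₀·Dx.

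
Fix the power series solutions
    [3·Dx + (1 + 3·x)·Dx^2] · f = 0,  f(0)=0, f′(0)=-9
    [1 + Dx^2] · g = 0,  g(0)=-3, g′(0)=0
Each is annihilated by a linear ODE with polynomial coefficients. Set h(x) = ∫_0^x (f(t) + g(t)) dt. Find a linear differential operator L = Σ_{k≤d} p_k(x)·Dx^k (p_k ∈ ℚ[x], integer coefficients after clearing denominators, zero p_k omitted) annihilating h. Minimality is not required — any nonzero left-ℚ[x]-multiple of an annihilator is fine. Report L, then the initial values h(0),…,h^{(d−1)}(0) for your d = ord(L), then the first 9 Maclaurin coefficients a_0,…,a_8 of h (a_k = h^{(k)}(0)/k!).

f: a_k = 0, -9, 27/2, -27, 243/4, -729/5, 729/2, -6561/7, 19683/8, …
g: a_k = -3, 0, 3/2, 0, -1/8, 0, 1/240, 0, -1/13440, …
Weyl lclm of L_f,L_g ⇒ L₀ (ord ≤ 4).
∫: right-multiply L₀ by Dx.
L = (165 + 18·x + 27·x^2)·Dx^2 + (19 + 63·x + 27·x^2 + 27·x^3)·Dx^3 + (165 + 18·x + 27·x^2)·Dx^4 + (19 + 63·x + 27·x^2 + 27·x^3)·Dx^5  (order 5).
h: a_k = 0, -3, -9/2, 5, -27/4, 97/8, -243/10, 87481/1680, -6561/56, …
ICs: h(0) = 0, h′(0) = -3, h′′(0) = -9, h′′′(0) = 30, h′′′′(0) = -162.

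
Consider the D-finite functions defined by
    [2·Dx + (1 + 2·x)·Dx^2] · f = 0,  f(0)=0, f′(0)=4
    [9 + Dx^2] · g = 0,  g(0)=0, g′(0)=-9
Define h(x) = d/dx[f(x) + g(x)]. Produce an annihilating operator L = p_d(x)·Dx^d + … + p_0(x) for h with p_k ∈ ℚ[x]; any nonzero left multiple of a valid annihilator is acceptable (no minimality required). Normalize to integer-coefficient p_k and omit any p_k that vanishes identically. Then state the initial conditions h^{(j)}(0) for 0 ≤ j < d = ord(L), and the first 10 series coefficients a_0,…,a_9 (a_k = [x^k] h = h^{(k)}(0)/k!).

L = (594 + 648·x + 648·x^2) + (153 + 630·x + 972·x^2 + 648·x^3)·Dx + (66 + 72·x + 72·x^2)·Dx^2 + (17 + 70·x + 108·x^2 + 72·x^3)·Dx^3  (order 3).
h: a_k = -5, -8, 113/2, -32, 269/8, -128, 21209/80, -512, 4580959/4480, -2048, …
ICs: h(0) = -5, h′(0) = -8, h′′(0) = 113.

f: a_k = 0, 4, -4, 16/3, -8, 64/5, -64/3, 256/7, -64, 1024/9, …
g: a_k = 0, -9, 0, 27/2, 0, -243/40, 0, 729/560, 0, -729/4480, …
f+g: L₀ = lclm(L_f,L_g), ord ≤ 2+2.
Differentiate: ansatz ord ≤ ord L₀ ⇒ L.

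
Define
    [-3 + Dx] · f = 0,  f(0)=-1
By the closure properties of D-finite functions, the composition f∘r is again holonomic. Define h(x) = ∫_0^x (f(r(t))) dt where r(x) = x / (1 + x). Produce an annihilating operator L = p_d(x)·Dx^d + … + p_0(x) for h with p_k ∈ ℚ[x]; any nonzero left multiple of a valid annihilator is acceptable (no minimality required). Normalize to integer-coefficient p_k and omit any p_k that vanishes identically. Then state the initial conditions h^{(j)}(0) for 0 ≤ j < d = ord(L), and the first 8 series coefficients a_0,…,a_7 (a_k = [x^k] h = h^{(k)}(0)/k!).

f: a_k = -1, -3, -9/2, -9/2, -27/8, -81/40, -81/80, -243/560, …
L₀ from L_f via x↦r, Dx↦r'^{-1}Dx.
∫: right-multiply L₀ by Dx.
L = -3·Dx + (1 + 2·x + x^2)·Dx^2  (order 2).
h: a_k = 0, -1, -3/2, -1/2, 3/8, -3/40, -7/80, 69/560, …
ICs: h(0) = 0, h′(0) = -1.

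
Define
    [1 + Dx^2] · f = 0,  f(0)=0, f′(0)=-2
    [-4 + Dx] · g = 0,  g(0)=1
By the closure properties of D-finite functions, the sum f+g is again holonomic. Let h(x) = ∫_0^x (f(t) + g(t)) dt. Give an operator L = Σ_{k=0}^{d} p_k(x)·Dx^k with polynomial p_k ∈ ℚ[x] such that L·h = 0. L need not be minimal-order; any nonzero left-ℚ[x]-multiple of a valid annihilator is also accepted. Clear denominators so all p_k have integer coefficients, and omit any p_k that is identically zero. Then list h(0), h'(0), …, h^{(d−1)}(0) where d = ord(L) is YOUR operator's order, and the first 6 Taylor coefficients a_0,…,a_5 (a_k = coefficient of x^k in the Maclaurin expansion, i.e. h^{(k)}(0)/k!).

L = -4·Dx + Dx^2 - 4·Dx^3 + Dx^4  (order 4).
h: a_k = 0, 1, 1, 8/3, 11/4, 32/15, …
ICs: h(0) = 0, h′(0) = 1, h′′(0) = 2, h′′′(0) = 16.

f: a_k = 0, -2, 0, 1/3, 0, -1/60, …
g: a_k = 1, 4, 8, 32/3, 32/3, 128/15, …
f+g: L₀ = lclm(L_f,L_g), ord ≤ 2+1.
h=∫₀ˣh₀: take L = L₀·Dx.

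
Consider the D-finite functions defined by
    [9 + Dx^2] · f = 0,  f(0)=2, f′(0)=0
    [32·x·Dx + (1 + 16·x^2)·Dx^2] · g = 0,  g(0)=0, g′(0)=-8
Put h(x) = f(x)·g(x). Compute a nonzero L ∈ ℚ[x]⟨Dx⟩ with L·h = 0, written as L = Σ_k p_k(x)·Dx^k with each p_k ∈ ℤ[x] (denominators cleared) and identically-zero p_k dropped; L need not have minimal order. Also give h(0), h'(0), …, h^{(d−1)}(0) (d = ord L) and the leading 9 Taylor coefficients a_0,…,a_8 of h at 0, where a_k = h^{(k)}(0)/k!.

f: a_k = 2, 0, -9, 0, 27/4, 0, -81/40, 0, 729/2240, …
g: a_k = 0, -8, 0, 128/3, 0, -2048/5, 0, 32768/7, 0, …
f·g: L₀ = L_f ⊗_s L_g, ord ≤ 2·2.
L = (16425 + 696384·x^2 + 2778624·x^4 + 11943936·x^6 + 47775744·x^8) + (23616·x + 543744·x^3 + 3981312·x^5 + 21233664·x^7)·Dx + (2050 + 87168·x^2 + 470016·x^4 + 2654208·x^6 + 10616832·x^8)·Dx^2 + (2624·x + 60416·x^3 + 442368·x^5 + 2359296·x^7)·Dx^3 + (25 + 1088·x^2 + 17920·x^4 + 147456·x^6 + 589824·x^8)·Dx^4  (order 4).
h: a_k = 0, -16, 0, 472/3, 0, -6286/5, 0, 467351/35, 0, …
ICs: h(0) = 0, h′(0) = -16, h′′(0) = 0, h′′′(0) = 944.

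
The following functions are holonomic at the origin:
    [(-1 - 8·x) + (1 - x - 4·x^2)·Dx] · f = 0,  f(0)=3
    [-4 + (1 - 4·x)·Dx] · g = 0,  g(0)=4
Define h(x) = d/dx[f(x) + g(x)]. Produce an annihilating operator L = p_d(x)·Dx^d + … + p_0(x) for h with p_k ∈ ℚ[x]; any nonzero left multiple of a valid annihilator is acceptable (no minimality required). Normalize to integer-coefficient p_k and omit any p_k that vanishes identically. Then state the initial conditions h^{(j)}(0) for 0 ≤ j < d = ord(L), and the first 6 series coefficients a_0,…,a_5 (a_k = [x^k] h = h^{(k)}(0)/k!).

L = (264 - 384·x + 6912·x^2 - 6144·x^3 + 6144·x^4) + (-21 - 264·x - 96·x^2 + 4608·x^3 - 5376·x^4 + 6144·x^5)·Dx + (-1 + 41·x - 228·x^2 + 288·x^3 + 256·x^4 - 768·x^5 + 1024·x^6)·Dx^2  (order 2).
h: a_k = 19, 158, 849, 4444, 21455, 101562, …
ICs: h(0) = 19, h′(0) = 158.

f: a_k = 3, 3, 15, 27, 87, 195, …
g: a_k = 4, 16, 64, 256, 1024, 4096, …
f+g: L₀ = lclm(L_f,L_g), ord ≤ 1+1.
Differentiate: ansatz ord ≤ ord L₀ ⇒ L.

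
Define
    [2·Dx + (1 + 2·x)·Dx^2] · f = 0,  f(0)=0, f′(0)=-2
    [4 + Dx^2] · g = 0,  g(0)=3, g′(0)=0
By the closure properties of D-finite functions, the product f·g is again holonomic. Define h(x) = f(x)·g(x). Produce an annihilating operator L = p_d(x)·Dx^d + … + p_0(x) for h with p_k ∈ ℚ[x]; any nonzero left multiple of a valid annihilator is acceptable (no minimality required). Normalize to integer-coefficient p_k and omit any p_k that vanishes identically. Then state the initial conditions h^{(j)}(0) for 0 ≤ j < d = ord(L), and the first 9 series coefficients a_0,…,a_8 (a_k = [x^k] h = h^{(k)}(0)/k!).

f: a_k = 0, -2, 2, -8/3, 4, -32/5, 32/3, -128/7, 32, …
g: a_k = 3, 0, -6, 0, 2, 0, -4/15, 0, 2/105, …
Sym-product of L_f,L_g gives L₀ (≤ ord 4).
L = (-48 + 192·x + 1216·x^2 + 2048·x^3 + 1024·x^4) + (32 + 320·x + 768·x^2 + 512·x^3)·Dx + (160·x + 672·x^2 + 1024·x^3 + 512·x^4)·Dx^2 + (8 + 80·x + 192·x^2 + 128·x^3)·Dx^3 + (3 + 28·x + 92·x^2 + 128·x^3 + 64·x^4)·Dx^4  (order 4).
h: a_k = 0, -6, 6, 4, 0, -36/5, 12, -744/35, 592/15, …
ICs: h(0) = 0, h′(0) = -6, h′′(0) = 12, h′′′(0) = 24.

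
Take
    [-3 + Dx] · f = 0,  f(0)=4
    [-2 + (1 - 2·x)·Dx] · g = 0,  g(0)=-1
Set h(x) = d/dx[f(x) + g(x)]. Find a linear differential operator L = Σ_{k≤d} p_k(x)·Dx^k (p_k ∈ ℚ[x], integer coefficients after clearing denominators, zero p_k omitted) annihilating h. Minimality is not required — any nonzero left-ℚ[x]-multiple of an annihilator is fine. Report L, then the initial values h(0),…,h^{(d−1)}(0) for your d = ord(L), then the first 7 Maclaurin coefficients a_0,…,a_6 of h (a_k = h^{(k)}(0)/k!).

f: a_k = 4, 12, 18, 18, 27/2, 81/10, 81/20, …
g: a_k = -1, -2, -4, -8, -16, -32, -64, …
Sum ⇒ L₀ = lclm(L_f,L_g) in ℚ(x)⟨Dx⟩.
Differentiate: ansatz ord ≤ ord L₀ ⇒ L.
L = (36 + 72·x) + (-15 - 36·x + 36·x^2)·Dx + (1 + 4·x - 12·x^2)·Dx^2  (order 2).
h: a_k = 10, 28, 30, -10, -239/2, -3597/10, -17677/20, …
ICs: h(0) = 10, h′(0) = 28.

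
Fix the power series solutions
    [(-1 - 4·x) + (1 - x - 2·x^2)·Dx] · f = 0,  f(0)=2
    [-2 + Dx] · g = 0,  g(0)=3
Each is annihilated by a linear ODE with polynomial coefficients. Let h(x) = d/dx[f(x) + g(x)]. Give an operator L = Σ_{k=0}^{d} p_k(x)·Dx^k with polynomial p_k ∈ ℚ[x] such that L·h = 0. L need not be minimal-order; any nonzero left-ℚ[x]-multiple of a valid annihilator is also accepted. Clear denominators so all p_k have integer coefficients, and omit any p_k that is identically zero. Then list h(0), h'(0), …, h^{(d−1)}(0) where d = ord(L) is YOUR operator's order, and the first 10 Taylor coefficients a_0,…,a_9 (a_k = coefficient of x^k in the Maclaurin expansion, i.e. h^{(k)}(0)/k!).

f: a_k = 2, 2, 6, 10, 22, 42, 86, 170, 342, 682, …
g: a_k = 3, 6, 6, 4, 2, 4/5, 4/15, 8/105, 2/105, 4/945, …
Weyl lclm of L_f,L_g ⇒ L₀ (ord ≤ 2).
Differentiate: ansatz ord ≤ ord L₀ ⇒ L.
L = (18 + 132·x + 144·x^2 + 288·x^3 + 96·x^4) + (-13 - 68·x - 94·x^2 - 112·x^3 + 40·x^4 + 32·x^5)·Dx + (2 + x + 11·x^2 - 16·x^3 - 44·x^4 - 16·x^5)·Dx^2  (order 2).
h: a_k = 8, 24, 42, 96, 214, 2588/5, 17858/15, 287296/105, 644494/105, 12908708/945, …
ICs: h(0) = 8, h′(0) = 24.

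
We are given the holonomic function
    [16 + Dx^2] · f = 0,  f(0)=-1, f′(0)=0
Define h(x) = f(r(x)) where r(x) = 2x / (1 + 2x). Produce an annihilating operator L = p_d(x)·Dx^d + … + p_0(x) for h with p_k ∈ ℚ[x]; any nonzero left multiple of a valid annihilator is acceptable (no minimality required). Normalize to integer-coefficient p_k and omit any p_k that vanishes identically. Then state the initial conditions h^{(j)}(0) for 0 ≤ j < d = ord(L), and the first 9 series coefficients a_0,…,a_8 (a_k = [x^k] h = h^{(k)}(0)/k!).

L = 64 + (4 + 24·x + 48·x^2 + 32·x^3)·Dx + (1 + 8·x + 24·x^2 + 32·x^3 + 16·x^4)·Dx^2  (order 2).
h: a_k = -1, 0, 32, -128, 640/3, 1024/3, -175616/45, 83968/5, -3217408/63, …
ICs: h(0) = -1, h′(0) = 0.

f: a_k = -1, 0, 8, 0, -32/3, 0, 256/45, 0, -512/315, …
L₀ from L_f via x↦r, Dx↦r'^{-1}Dx.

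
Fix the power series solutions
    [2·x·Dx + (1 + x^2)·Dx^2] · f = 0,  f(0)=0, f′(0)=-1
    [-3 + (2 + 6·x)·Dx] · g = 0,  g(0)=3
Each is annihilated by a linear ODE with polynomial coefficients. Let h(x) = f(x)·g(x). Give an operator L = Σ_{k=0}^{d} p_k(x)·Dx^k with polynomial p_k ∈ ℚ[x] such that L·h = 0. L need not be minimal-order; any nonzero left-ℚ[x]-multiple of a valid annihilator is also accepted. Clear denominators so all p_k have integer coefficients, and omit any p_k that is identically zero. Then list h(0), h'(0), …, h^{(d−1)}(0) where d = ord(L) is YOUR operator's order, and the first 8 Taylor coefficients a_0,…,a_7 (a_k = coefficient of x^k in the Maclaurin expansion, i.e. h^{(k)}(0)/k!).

L = (27 - 12·x - 9·x^2) + (-12 - 28·x + 36·x^2 + 36·x^3)·Dx + (4 + 24·x + 40·x^2 + 24·x^3 + 36·x^4)·Dx^2  (order 2).
h: a_k = 0, -3, -9/2, 35/8, -57/16, 4971/640, -24507/1280, 1533597/35840, …
ICs: h(0) = 0, h′(0) = -3.

f: a_k = 0, -1, 0, 1/3, 0, -1/5, 0, 1/7, …
g: a_k = 3, 9/2, -27/8, 81/16, -1215/128, 5103/256, -45927/1024, 216513/2048, …
L₀ := L_f ⊗_s L_g (sym. prod.), ord ≤ 2.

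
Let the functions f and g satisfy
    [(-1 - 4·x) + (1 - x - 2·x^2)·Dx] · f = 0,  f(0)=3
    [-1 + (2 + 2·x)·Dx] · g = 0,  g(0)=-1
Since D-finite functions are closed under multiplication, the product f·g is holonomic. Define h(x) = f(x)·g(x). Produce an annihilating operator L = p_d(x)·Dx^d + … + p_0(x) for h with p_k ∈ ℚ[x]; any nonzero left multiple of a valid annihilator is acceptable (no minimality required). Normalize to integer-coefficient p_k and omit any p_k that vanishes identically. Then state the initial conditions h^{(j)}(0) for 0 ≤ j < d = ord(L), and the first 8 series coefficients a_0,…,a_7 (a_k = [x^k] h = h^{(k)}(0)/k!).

L = (3 + 6·x) + (-2 + 2·x + 4·x^2)·Dx  (order 1).
h: a_k = -3, -9/2, -81/8, -309/16, -5049/128, -20007/256, -160749/1024, -641709/2048, …
ICs: h(0) = -3.

f: a_k = 3, 3, 9, 15, 33, 63, 129, 255, …
g: a_k = -1, -1/2, 1/8, -1/16, 5/128, -7/256, 21/1024, -33/2048, …
f·g: L₀ = L_f ⊗_s L_g, ord ≤ 1·1.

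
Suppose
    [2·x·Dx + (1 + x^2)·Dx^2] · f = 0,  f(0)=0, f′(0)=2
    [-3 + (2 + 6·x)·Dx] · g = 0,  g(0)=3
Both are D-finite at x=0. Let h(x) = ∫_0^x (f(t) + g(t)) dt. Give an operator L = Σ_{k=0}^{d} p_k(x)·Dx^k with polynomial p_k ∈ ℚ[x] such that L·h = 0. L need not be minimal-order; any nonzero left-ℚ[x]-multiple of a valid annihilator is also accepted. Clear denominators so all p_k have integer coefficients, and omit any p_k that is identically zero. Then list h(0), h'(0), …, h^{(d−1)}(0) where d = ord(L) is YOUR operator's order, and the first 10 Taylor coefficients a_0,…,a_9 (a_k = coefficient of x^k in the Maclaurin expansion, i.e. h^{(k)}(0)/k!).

L = (-12 - 90·x + 36·x^2 + 54·x^3)·Dx^2 + (-35 - 48·x - 102·x^2 + 144·x^3 + 189·x^4)·Dx^3 + (-6 - 10·x + 36·x^2 + 44·x^3 + 42·x^4 + 54·x^5)·Dx^4  (order 4).
h: a_k = 0, 3, 13/4, -9/8, 211/192, -243/128, 26027/7680, -6561/1024, 1511495/114688, -938223/32768, …
ICs: h(0) = 0, h′(0) = 3, h′′(0) = 13/2, h′′′(0) = -27/4.

f: a_k = 0, 2, 0, -2/3, 0, 2/5, 0, -2/7, 0, 2/9, …
g: a_k = 3, 9/2, -27/8, 81/16, -1215/128, 5103/256, -45927/1024, 216513/2048, -8444007/32768, 42220035/65536, …
Weyl lclm of L_f,L_g ⇒ L₀ (ord ≤ 3).
h=∫₀ˣh₀: take L = L₀·Dx.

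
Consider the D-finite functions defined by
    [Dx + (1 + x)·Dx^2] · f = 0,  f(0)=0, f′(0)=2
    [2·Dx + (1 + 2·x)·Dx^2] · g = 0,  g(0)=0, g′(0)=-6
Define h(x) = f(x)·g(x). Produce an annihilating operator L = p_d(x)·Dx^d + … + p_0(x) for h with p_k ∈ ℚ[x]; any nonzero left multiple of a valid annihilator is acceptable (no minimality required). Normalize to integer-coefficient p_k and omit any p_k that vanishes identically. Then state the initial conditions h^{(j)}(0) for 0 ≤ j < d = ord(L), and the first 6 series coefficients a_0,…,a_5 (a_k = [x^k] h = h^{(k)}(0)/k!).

L = (20 + 48·x + 32·x^2)·Dx + (66 + 268·x + 360·x^2 + 160·x^3)·Dx^2 + (32 + 180·x + 372·x^2 + 336·x^3 + 112·x^4)·Dx^3 + (3 + 22·x + 63·x^2 + 88·x^3 + 60·x^4 + 16·x^5)·Dx^4  (order 4).
h: a_k = 0, 0, -12, 18, -26, 39, …
ICs: h(0) = 0, h′(0) = 0, h′′(0) = -24, h′′′(0) = 108.

f: a_k = 0, 2, -1, 2/3, -1/2, 2/5, …
g: a_k = 0, -6, 6, -8, 12, -96/5, …
Sym-product of L_f,L_g gives L₀ (≤ ord 4).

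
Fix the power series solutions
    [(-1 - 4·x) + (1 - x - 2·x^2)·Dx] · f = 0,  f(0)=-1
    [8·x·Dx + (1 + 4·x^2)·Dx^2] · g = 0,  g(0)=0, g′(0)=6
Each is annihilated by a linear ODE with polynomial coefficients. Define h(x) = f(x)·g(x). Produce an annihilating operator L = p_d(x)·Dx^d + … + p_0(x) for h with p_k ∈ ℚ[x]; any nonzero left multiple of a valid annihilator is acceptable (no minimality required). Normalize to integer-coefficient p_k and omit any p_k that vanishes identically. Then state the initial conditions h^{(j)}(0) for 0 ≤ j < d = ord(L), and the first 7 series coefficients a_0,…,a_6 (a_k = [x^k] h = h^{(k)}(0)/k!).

f: a_k = -1, -1, -3, -5, -11, -21, -43, …
g: a_k = 0, 6, 0, -8, 0, 96/5, 0, …
Sym-product of L_f,L_g gives L₀ (≤ ord 2).
L = (4 + 8·x + 48·x^2) + (2 + 16·x^2 + 48·x^3)·Dx + (-1 + x - 2·x^2 + 4·x^3 + 8·x^4)·Dx^2  (order 2).
h: a_k = 0, -6, -6, -10, -22, -306/5, -526/5, …
ICs: h(0) = 0, h′(0) = -6.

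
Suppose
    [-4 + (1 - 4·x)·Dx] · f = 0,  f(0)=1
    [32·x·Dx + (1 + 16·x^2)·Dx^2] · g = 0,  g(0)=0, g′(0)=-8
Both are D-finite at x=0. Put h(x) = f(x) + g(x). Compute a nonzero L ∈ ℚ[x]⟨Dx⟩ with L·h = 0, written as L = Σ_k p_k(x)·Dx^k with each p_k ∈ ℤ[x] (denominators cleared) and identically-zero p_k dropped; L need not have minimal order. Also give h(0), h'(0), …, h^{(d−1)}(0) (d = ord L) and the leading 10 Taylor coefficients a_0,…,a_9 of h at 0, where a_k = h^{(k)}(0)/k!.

f: a_k = 1, 4, 16, 64, 256, 1024, 4096, 16384, 65536, 262144, …
g: a_k = 0, -8, 0, 128/3, 0, -2048/5, 0, 32768/7, 0, -524288/9, …
f+g: L₀ = lclm(L_f,L_g), ord ≤ 1+2.
L = (-32 + 512·x + 1536·x^2)·Dx + (16 - 32·x + 256·x^2 + 1536·x^3)·Dx^2 + (-1 + 256·x^4)·Dx^3  (order 3).
h: a_k = 1, -4, 16, 320/3, 256, 3072/5, 4096, 147456/7, 65536, 1835008/9, …
ICs: h(0) = 1, h′(0) = -4, h′′(0) = 32.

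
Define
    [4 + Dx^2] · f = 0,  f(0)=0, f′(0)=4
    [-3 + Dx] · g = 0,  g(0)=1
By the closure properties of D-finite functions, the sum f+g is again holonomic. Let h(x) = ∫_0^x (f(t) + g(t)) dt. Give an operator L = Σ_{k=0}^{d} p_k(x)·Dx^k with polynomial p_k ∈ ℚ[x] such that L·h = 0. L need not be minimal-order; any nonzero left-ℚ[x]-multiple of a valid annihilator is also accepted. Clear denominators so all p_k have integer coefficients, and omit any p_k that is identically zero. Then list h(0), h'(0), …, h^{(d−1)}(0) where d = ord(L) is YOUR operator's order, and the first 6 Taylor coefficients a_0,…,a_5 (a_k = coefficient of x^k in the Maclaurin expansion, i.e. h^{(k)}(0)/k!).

L = -12·Dx + 4·Dx^2 - 3·Dx^3 + Dx^4  (order 4).
h: a_k = 0, 1, 7/2, 3/2, 11/24, 27/40, …
ICs: h(0) = 0, h′(0) = 1, h′′(0) = 7, h′′′(0) = 9.

f: a_k = 0, 4, 0, -8/3, 0, 8/15, …
g: a_k = 1, 3, 9/2, 9/2, 27/8, 81/40, …
f+g: L₀ = lclm(L_f,L_g), ord ≤ 2+1.
h=∫₀ˣh₀: take L = L₀·Dx.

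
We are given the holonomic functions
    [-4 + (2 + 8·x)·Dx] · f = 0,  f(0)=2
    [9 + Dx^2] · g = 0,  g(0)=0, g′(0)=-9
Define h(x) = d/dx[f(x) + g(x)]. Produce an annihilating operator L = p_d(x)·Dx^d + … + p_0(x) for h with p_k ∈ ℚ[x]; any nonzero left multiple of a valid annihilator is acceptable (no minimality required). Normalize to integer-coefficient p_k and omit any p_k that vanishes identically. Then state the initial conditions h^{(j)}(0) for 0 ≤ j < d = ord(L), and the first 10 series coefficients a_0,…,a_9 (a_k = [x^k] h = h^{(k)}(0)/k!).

f: a_k = 2, 4, -4, 8, -20, 56, -168, 528, -1716, 5720, …
g: a_k = 0, -9, 0, 27/2, 0, -243/40, 0, 729/560, 0, -729/4480, …
Weyl lclm of L_f,L_g ⇒ L₀ (ord ≤ 3).
Differentiate: ansatz ord ≤ ord L₀ ⇒ L.
L = (-414 - 432·x - 864·x^2) + (-63 - 468·x - 1296·x^2 - 1728·x^3)·Dx + (-46 - 48·x - 96·x^2)·Dx^2 + (-7 - 52·x - 144·x^2 - 192·x^3)·Dx^3  (order 3).
h: a_k = -5, -8, 129/2, -80, 1997/8, -1008, 296409/80, -13728, 230623839/4480, -194480, …
ICs: h(0) = -5, h′(0) = -8, h′′(0) = 129.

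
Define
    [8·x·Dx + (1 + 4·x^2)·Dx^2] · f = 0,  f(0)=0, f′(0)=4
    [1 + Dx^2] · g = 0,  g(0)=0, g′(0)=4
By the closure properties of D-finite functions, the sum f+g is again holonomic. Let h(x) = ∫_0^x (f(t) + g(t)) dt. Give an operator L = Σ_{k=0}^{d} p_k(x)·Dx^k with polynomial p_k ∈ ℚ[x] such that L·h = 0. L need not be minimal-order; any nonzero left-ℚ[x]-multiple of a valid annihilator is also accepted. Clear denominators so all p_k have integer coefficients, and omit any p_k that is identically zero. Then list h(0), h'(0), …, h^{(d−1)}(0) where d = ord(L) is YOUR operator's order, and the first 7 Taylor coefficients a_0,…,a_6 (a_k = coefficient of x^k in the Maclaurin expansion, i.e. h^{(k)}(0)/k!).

f: a_k = 0, 4, 0, -16/3, 0, 64/5, 0, …
g: a_k = 0, 4, 0, -2/3, 0, 1/30, 0, …
Weyl lclm of L_f,L_g ⇒ L₀ (ord ≤ 4).
h=∫₀ˣh₀: take L = L₀·Dx.
L = (-376·x + 1600·x^3 + 128·x^5)·Dx^2 + (-7 + 76·x^2 + 432·x^4 + 64·x^6)·Dx^3 + (-376·x + 1600·x^3 + 128·x^5)·Dx^4 + (-7 + 76·x^2 + 432·x^4 + 64·x^6)·Dx^5  (order 5).
h: a_k = 0, 0, 4, 0, -3/2, 0, 77/36, …
ICs: h(0) = 0, h′(0) = 0, h′′(0) = 8, h′′′(0) = 0, h′′′′(0) = -36.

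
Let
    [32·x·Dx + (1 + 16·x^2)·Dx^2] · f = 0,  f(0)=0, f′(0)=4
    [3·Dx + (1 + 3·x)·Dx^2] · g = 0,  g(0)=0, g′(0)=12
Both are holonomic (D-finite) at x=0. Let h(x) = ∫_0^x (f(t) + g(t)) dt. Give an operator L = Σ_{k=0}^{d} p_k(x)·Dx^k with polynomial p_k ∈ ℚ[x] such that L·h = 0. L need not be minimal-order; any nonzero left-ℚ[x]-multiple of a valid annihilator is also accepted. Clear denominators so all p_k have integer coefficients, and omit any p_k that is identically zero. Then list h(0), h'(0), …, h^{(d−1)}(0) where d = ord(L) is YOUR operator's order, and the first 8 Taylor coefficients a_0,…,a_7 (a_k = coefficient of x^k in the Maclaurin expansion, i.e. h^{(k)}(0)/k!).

L = (-96 - 864·x + 4608·x^2 + 4608·x^3)·Dx^2 + (-50 - 192·x + 672·x^2 + 9216·x^3 + 9216·x^4)·Dx^3 + (-3 + 23·x + 96·x^2 + 512·x^3 + 2304·x^4 + 2304·x^5)·Dx^4  (order 4).
h: a_k = 0, 0, 8, -6, 11/3, -81/5, 998/15, -486/7, …
ICs: h(0) = 0, h′(0) = 0, h′′(0) = 16, h′′′(0) = -36.

f: a_k = 0, 4, 0, -64/3, 0, 1024/5, 0, -16384/7, …
g: a_k = 0, 12, -18, 36, -81, 972/5, -486, 8748/7, …
L₀ := lclm(L_f,L_g); ord L₀ ≤ 2+2.
h=∫₀ˣh₀: take L = L₀·Dx.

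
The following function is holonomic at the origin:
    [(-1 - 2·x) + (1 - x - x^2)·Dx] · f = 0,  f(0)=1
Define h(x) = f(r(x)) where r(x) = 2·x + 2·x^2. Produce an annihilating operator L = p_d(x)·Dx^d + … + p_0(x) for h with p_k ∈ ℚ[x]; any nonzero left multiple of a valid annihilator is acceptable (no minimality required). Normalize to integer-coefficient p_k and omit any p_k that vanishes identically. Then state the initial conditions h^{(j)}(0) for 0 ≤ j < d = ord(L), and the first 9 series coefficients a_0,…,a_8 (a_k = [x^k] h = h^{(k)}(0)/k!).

L = (2 + 12·x + 24·x^2 + 16·x^3) + (-1 + 2·x + 6·x^2 + 8·x^3 + 4·x^4)·Dx  (order 1).
h: a_k = 1, 2, 10, 40, 160, 648, 2616, 10560, 42640, …
ICs: h(0) = 1.

f: a_k = 1, 1, 2, 3, 5, 8, 13, 21, 34, …
Change of var in L_f (x↦r) gives L₀.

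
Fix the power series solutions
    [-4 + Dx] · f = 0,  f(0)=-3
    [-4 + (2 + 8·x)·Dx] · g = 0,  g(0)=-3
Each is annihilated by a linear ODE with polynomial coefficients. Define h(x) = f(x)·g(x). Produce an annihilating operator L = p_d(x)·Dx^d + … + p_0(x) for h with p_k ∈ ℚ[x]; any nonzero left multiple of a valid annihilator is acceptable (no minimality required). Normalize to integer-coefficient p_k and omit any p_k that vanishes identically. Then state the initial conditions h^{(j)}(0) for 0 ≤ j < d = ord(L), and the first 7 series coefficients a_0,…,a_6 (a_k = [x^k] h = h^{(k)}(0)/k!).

L = (-6 - 16·x) + (1 + 4·x)·Dx  (order 1).
h: a_k = 9, 54, 126, 204, 198, 1284/5, -356/5, …
ICs: h(0) = 9.

f: a_k = -3, -12, -24, -32, -32, -128/5, -256/15, …
g: a_k = -3, -6, 6, -12, 30, -84, 252, …
f·g: L₀ = L_f ⊗_s L_g, ord ≤ 1·1.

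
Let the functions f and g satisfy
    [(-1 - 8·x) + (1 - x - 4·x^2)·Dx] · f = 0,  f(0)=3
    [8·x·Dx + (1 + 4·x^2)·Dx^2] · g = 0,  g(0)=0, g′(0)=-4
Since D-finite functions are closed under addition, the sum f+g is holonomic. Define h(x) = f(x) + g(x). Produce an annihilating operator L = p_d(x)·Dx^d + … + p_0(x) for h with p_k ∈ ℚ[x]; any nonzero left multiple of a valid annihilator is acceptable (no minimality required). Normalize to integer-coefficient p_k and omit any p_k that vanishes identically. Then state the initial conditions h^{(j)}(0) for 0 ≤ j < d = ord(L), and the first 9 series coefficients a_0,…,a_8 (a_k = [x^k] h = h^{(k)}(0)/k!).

f: a_k = 3, 3, 15, 27, 87, 195, 543, 1323, 3495, …
g: a_k = 0, -4, 0, 16/3, 0, -64/5, 0, 256/7, 0, …
Weyl lclm of L_f,L_g ⇒ L₀ (ord ≤ 3).
L = (-40 + 160·x + 2272·x^2 + 4608·x^3 + 16896·x^4 + 6144·x^6)·Dx + (31 + 264·x + 364·x^2 + 2208·x^3 + 4160·x^4 + 12800·x^5 + 768·x^6 + 6144·x^7)·Dx^2 + (-5 - 11·x - 80·x^2 + 116·x^3 + 80·x^4 + 704·x^5 + 1536·x^6 + 256·x^7 + 1024·x^8)·Dx^3  (order 3).
h: a_k = 3, -1, 15, 97/3, 87, 911/5, 543, 9517/7, 3495, …
ICs: h(0) = 3, h′(0) = -1, h′′(0) = 30.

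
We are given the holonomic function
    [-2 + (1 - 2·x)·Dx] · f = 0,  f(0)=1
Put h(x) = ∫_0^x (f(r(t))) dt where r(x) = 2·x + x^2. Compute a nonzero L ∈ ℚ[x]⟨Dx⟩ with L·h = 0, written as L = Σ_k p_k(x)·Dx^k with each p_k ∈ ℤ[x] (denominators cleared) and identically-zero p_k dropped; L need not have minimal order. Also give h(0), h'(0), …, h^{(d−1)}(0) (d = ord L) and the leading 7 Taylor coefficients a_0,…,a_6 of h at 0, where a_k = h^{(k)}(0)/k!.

L = (4 + 4·x)·Dx + (-1 + 4·x + 2·x^2)·Dx^2  (order 2).
h: a_k = 0, 1, 2, 6, 20, 356/5, 264, …
ICs: h(0) = 0, h′(0) = 1.

f: a_k = 1, 2, 4, 8, 16, 32, 64, …
L₀ from L_f via x↦r, Dx↦r'^{-1}Dx.
h=∫₀ˣh₀: take L = L₀·Dx.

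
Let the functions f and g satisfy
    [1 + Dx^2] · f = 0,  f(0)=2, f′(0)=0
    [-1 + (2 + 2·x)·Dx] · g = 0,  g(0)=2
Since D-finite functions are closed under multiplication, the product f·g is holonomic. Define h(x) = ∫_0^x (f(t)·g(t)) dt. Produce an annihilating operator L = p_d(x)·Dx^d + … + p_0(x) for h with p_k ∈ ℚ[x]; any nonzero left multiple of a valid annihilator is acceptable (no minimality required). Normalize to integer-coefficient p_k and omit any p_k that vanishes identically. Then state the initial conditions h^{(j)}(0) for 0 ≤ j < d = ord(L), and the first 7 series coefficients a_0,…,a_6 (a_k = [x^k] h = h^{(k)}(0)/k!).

f: a_k = 2, 0, -1, 0, 1/12, 0, -1/360, …
g: a_k = 2, 1, -1/4, 1/8, -5/64, 7/128, -21/512, …
L₀ := L_f ⊗_s L_g (sym. prod.), ord ≤ 2.
∫: right-multiply L₀ by Dx.
L = (7 + 8·x + 4·x^2)·Dx + (-4 - 4·x)·Dx^2 + (4 + 8·x + 4·x^2)·Dx^3  (order 3).
h: a_k = 0, 4, 1, -5/6, -3/16, 5/96, 13/1152, …
ICs: h(0) = 0, h′(0) = 4, h′′(0) = 2.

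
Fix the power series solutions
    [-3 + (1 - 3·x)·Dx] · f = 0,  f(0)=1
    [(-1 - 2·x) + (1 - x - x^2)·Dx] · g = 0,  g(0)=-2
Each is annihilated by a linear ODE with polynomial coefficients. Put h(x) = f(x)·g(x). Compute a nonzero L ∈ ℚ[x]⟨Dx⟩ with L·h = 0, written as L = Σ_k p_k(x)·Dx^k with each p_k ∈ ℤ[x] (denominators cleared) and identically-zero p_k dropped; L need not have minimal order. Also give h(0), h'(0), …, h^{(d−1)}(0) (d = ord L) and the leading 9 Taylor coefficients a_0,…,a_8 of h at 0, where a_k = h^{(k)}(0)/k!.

f: a_k = 1, 3, 9, 27, 81, 243, 729, 2187, 6561, …
g: a_k = -2, -2, -4, -6, -10, -16, -26, -42, -68, …
f·g: L₀ = L_f ⊗_s L_g, ord ≤ 1·1.
L = (-4 + 4·x + 9·x^2) + (1 - 4·x + 2·x^2 + 3·x^3)·Dx  (order 1).
h: a_k = -2, -8, -28, -90, -280, -856, -2594, -7824, -23540, …
ICs: h(0) = -2.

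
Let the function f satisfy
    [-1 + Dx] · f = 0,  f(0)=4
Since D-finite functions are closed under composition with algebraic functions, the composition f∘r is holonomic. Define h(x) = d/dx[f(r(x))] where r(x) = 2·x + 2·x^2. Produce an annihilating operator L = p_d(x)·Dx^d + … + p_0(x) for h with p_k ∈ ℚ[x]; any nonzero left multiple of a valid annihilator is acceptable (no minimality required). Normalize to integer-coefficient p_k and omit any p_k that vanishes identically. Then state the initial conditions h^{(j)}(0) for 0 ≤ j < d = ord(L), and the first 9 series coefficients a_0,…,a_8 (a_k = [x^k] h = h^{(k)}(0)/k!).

f: a_k = 4, 4, 2, 2/3, 1/6, 1/30, 1/180, 1/1260, 1/10080, …
Substitute x→r, Dx→(1/r')Dx; clear ⇒ L₀.
Derive L from L₀ (diff closure).
L = (4 + 8·x + 8·x^2) + (-1 - 2·x)·Dx  (order 1).
h: a_k = 8, 32, 64, 320/3, 416/3, 2432/15, 7424/45, 48896/315, 8384/63, …
ICs: h(0) = 8.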